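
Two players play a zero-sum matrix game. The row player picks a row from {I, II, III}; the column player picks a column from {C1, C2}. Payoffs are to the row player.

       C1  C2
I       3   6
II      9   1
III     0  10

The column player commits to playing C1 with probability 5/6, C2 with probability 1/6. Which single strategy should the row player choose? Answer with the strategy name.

Expected payoff of I: (5/6)·3 + (1/6)·6 = 7/2.
Expected payoff of II: (5/6)·9 + (1/6)·1 = 23/3.
Expected payoff of III: (5/6)·0 + (1/6)·10 = 5/3.
The largest is 23/3, so the row player's best response is II.

II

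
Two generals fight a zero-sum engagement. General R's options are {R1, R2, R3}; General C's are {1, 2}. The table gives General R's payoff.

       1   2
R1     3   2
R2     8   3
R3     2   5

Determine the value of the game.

17/4

Row minima: R1 → 2, R2 → 3, R3 → 2; maximin = 3.
Column maxima: 1 → 8, 2 → 5; minimax = 5.
3 ≠ 5, so there is no saddle point; optimal play is mixed.
R1 is strictly dominated by R2, so General R never plays it.
On the remaining 2×2 (R2, R3 vs 1, 2):
Let General R play R2 with probability p. Expected payoff against 1: 8p + 2(1−p) = 6p + 2; against 2: 3p + 5(1−p) = −2p + 5.
Setting these equal: 6p + 2 = −2p + 5 ⇒ 8p = 3 ⇒ p = 3/8, and the value is (6)·(3/8) + 2 = 17/4.
For General C: with q = P(1), equating R2's and R3's payoffs gives 5q + 3 = −3q + 5 ⇒ q = 1/4.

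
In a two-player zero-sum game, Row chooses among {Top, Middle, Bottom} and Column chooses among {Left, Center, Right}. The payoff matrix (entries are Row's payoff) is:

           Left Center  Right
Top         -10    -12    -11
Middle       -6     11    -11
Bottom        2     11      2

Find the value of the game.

2

Row minima: Top → -12, Middle → -11, Bottom → 2; maximin = 2.
Column maxima: Left → 2, Center → 11, Right → 2; minimax = 2.
Since maximin = minimax = 2, there is a saddle point and the value is 2.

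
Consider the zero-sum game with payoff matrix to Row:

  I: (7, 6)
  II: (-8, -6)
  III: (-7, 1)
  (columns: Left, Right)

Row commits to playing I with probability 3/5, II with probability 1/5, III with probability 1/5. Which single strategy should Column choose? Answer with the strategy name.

If Column plays Left, Row's expected payoff is (3/5)·7 + (1/5)·(-8) + (1/5)·(-7) = 6/5.
If Column plays Right, Row's expected payoff is (3/5)·6 + (1/5)·(-6) + (1/5)·1 = 13/5.
Column minimizes Row's payoff; the smallest is 6/5, so the best response is Left.

Left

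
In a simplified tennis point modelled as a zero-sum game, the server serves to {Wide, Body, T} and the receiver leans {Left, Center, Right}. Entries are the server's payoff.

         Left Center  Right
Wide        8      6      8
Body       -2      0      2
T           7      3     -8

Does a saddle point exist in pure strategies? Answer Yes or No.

Row minima: Wide → 6, Body → -2, T → -8; maximin = 6.
Column maxima: Left → 8, Center → 6, Right → 8; minimax = 6.
maximin = minimax = 6, so a saddle point exists.

Yes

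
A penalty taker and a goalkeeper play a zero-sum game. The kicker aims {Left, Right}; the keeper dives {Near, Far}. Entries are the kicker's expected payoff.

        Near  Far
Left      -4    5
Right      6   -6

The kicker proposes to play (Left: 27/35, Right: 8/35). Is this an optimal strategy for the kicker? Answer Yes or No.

No

Against Near this mix gives (27/35)·(-4) + (8/35)·6 = -12/7.
Against Far this mix gives (27/35)·5 + (8/35)·(-6) = 87/35.
The keeper will play Near, holding the kicker to -12/7. Shifting weight toward the row that does better against Near would raise this floor (the equalizing mix achieves 2/7 against both Near and Far), so the proposed strategy is not optimal.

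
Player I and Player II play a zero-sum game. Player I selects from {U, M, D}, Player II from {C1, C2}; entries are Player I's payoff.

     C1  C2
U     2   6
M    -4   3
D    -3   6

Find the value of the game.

Row minima: U → 2, M → -4, D → -3; maximin = 2.
Column maxima: C1 → 2, C2 → 6; minimax = 2.
Since maximin = minimax = 2, there is a saddle point and the value is 2.

2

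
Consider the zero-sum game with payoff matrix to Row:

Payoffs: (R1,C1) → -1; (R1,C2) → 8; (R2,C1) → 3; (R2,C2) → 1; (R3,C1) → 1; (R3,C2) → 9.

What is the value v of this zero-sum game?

Row minima: R1 → -1, R2 → 1, R3 → 1; maximin = 1.
Column maxima: C1 → 3, C2 → 9; minimax = 3.
1 ≠ 3, so there is no saddle point; optimal play is mixed.
R1 is strictly dominated by R3, so Row never plays it.
On the remaining 2×2 (R2, R3 vs C1, C2):
Let Row play R2 with probability p. Expected payoff against C1: 3p + 1(1−p) = 2p + 1; against C2: 1p + 9(1−p) = −8p + 9.
Setting these equal: 2p + 1 = −8p + 9 ⇒ 10p = 8 ⇒ p = 4/5, and the value is (2)·(4/5) + 1 = 13/5.
For Column: with q = P(C1), equating R2's and R3's payoffs gives 2q + 1 = −8q + 9 ⇒ q = 4/5.

13/5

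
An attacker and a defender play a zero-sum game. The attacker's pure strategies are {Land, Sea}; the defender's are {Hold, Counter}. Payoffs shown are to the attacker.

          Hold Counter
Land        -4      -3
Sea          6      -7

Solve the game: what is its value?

-23/7

Row minima: Land → -4, Sea → -7; maximin = -4.
Column maxima: Hold → 6, Counter → -3; minimax = -3.
-4 ≠ -3, so there is no saddle point; optimal play is mixed.
Let the attacker play Land with probability p. Expected payoff against Hold: (-4)p + 6(1−p) = −10p + 6; against Counter: (-3)p + (-7)(1−p) = 4p − 7.
Setting these equal: −10p + 6 = 4p − 7 ⇒ −14p = -13 ⇒ p = 13/14, and the value is (-10)·(13/14) + 6 = -23/7.
For the defender: with q = P(Hold), equating Land's and Sea's payoffs gives −q − 3 = 13q − 7 ⇒ q = 2/7.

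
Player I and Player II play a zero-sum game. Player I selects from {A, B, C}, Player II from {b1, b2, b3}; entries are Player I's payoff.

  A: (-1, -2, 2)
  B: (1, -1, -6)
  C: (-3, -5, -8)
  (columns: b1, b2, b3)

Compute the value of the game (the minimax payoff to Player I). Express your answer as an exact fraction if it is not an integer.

Row minima: A → -2, B → -6, C → -8; maximin = -2.
Column maxima: b1 → 1, b2 → -1, b3 → 2; minimax = -1.
-2 ≠ -1, so there is no saddle point; optimal play is mixed.
C is strictly dominated by A, so Player I never plays it.
b1 is strictly dominated by b2 (it gives Player I strictly more in every row), so Player II never plays it.
On the remaining 2×2 (A, B vs b2, b3):
Let Player I play A with probability p. Expected payoff against b2: (-2)p + (-1)(1−p) = −p − 1; against b3: 2p + (-6)(1−p) = 8p − 6.
Setting these equal: −p − 1 = 8p − 6 ⇒ −9p = -5 ⇒ p = 5/9, and the value is (-1)·(5/9) − 1 = -14/9.
For Player II: with q = P(b2), equating A's and B's payoffs gives −4q + 2 = 5q − 6 ⇒ q = 8/9.

-14/9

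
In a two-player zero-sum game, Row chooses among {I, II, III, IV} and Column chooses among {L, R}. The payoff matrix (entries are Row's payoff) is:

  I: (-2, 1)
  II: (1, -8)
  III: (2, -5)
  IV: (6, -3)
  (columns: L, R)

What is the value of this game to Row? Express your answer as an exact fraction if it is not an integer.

0

Row minima: I → -2, II → -8, III → -5, IV → -3; maximin = -2.
Column maxima: L → 6, R → 1; minimax = 1.
-2 ≠ 1, so there is no saddle point; optimal play is mixed.
II is strictly dominated by III, so Row never plays it.
III is strictly dominated by IV, so Row never plays it.
On the remaining 2×2 (I, IV vs L, R):
Let Row play I with probability p. Expected payoff against L: (-2)p + 6(1−p) = −8p + 6; against R: 1p + (-3)(1−p) = 4p − 3.
Setting these equal: −8p + 6 = 4p − 3 ⇒ −12p = -9 ⇒ p = 3/4, and the value is (-8)·(3/4) + 6 = 0.
For Column: with q = P(L), equating I's and IV's payoffs gives −3q + 1 = 9q − 3 ⇒ q = 1/3.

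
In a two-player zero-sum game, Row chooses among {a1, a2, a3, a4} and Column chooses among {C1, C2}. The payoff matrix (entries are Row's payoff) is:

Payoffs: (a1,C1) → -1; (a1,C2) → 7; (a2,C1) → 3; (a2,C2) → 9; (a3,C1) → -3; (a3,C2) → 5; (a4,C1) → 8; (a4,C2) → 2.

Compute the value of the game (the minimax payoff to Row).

11/2

Row minima: a1 → -1, a2 → 3, a3 → -3, a4 → 2; maximin = 3.
Column maxima: C1 → 8, C2 → 9; minimax = 8.
3 ≠ 8, so there is no saddle point; optimal play is mixed.
a1 is strictly dominated by a2, so Row never plays it.
a3 is strictly dominated by a2, so Row never plays it.
On the remaining 2×2 (a2, a4 vs C1, C2):
Let Row play a2 with probability p. Expected payoff against C1: 3p + 8(1−p) = −5p + 8; against C2: 9p + 2(1−p) = 7p + 2.
Setting these equal: −5p + 8 = 7p + 2 ⇒ −12p = -6 ⇒ p = 1/2, and the value is (-5)·(1/2) + 8 = 11/2.
For Column: with q = P(C1), equating a2's and a4's payoffs gives −6q + 9 = 6q + 2 ⇒ q = 7/12.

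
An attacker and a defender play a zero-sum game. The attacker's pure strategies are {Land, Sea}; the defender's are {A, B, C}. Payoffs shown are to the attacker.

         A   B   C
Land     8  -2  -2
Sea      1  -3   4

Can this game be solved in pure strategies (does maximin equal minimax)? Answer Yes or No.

Yes

Row minima: Land → -2, Sea → -3; maximin = -2.
Column maxima: A → 8, B → -2, C → 4; minimax = -2.
maximin = minimax = -2, so a saddle point exists.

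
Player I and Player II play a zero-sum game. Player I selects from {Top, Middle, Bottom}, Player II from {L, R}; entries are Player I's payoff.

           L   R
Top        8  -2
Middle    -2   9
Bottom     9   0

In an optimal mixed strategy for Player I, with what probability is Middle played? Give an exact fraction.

Row minima: Top → -2, Middle → -2, Bottom → 0; maximin = 0.
Column maxima: L → 9, R → 9; minimax = 9.
0 ≠ 9, so there is no saddle point; optimal play is mixed.
Top is strictly dominated by Bottom, so Player I never plays it.
On the remaining 2×2 (Middle, Bottom vs L, R):
Let Player I play Middle with probability p. Expected payoff against L: (-2)p + 9(1−p) = −11p + 9; against R: 9p + 0(1−p) = 9p.
Setting these equal: −11p + 9 = 9p ⇒ −20p = -9 ⇒ p = 9/20, and the value is (-11)·(9/20) + 9 = 81/20.
For Player II: with q = P(L), equating Middle's and Bottom's payoffs gives −11q + 9 = 9q ⇒ q = 9/20.

9/20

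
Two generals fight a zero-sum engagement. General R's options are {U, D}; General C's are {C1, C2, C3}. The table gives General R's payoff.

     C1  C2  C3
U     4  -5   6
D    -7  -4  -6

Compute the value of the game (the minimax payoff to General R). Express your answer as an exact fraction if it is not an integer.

-17/4

Row minima: U → -5, D → -7; maximin = -5.
Column maxima: C1 → 4, C2 → -4, C3 → 6; minimax = -4.
-5 ≠ -4, so there is no saddle point; optimal play is mixed.
C3 is strictly dominated by C1 (it gives General R strictly more in every row), so General C never plays it.
On the remaining 2×2 (U, D vs C1, C2):
Let General R play U with probability p. Expected payoff against C1: 4p + (-7)(1−p) = 11p − 7; against C2: (-5)p + (-4)(1−p) = −p − 4.
Setting these equal: 11p − 7 = −p − 4 ⇒ 12p = 3 ⇒ p = 1/4, and the value is (11)·(1/4) − 7 = -17/4.
For General C: with q = P(C1), equating U's and D's payoffs gives 9q − 5 = −3q − 4 ⇒ q = 1/12.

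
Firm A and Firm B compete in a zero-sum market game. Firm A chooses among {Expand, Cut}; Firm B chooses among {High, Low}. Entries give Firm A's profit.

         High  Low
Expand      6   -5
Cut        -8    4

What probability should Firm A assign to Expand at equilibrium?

Row minima: Expand → -5, Cut → -8; maximin = -5.
Column maxima: High → 6, Low → 4; minimax = 4.
-5 ≠ 4, so there is no saddle point; optimal play is mixed.
Let Firm A play Expand with probability p. Expected payoff against High: 6p + (-8)(1−p) = 14p − 8; against Low: (-5)p + 4(1−p) = −9p + 4.
Setting these equal: 14p − 8 = −9p + 4 ⇒ 23p = 12 ⇒ p = 12/23, and the value is (14)·(12/23) − 8 = -16/23.
For Firm B: with q = P(High), equating Expand's and Cut's payoffs gives 11q − 5 = −12q + 4 ⇒ q = 9/23.

12/23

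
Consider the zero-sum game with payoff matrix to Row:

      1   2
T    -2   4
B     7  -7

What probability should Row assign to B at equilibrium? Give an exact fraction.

3/10

Row minima: T → -2, B → -7; maximin = -2.
Column maxima: 1 → 7, 2 → 4; minimax = 4.
-2 ≠ 4, so there is no saddle point; optimal play is mixed.
Let Row play T with probability p. Expected payoff against 1: (-2)p + 7(1−p) = −9p + 7; against 2: 4p + (-7)(1−p) = 11p − 7.
Setting these equal: −9p + 7 = 11p − 7 ⇒ −20p = -14 ⇒ p = 7/10, and the value is (-9)·(7/10) + 7 = 7/10.
For Column: with q = P(1), equating T's and B's payoffs gives −6q + 4 = 14q − 7 ⇒ q = 11/20.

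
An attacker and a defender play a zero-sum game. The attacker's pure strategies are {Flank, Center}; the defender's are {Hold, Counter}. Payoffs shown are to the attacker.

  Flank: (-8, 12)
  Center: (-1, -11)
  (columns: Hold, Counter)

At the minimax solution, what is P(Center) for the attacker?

Row minima: Flank → -8, Center → -11; maximin = -8.
Column maxima: Hold → -1, Counter → 12; minimax = -1.
-8 ≠ -1, so there is no saddle point; optimal play is mixed.
Let the attacker play Flank with probability p. Expected payoff against Hold: (-8)p + (-1)(1−p) = −7p − 1; against Counter: 12p + (-11)(1−p) = 23p − 11.
Setting these equal: −7p − 1 = 23p − 11 ⇒ −30p = -10 ⇒ p = 1/3, and the value is (-7)·(1/3) − 1 = -10/3.
For the defender: with q = P(Hold), equating Flank's and Center's payoffs gives −20q + 12 = 10q − 11 ⇒ q = 23/30.

2/3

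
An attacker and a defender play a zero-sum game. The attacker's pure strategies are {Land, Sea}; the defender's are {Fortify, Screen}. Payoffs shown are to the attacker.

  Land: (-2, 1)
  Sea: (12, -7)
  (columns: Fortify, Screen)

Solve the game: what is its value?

Row minima: Land → -2, Sea → -7; maximin = -2.
Column maxima: Fortify → 12, Screen → 1; minimax = 1.
-2 ≠ 1, so there is no saddle point; optimal play is mixed.
Let the attacker play Land with probability p. Expected payoff against Fortify: (-2)p + 12(1−p) = −14p + 12; against Screen: 1p + (-7)(1−p) = 8p − 7.
Setting these equal: −14p + 12 = 8p − 7 ⇒ −22p = -19 ⇒ p = 19/22, and the value is (-14)·(19/22) + 12 = -1/11.
For the defender: with q = P(Fortify), equating Land's and Sea's payoffs gives −3q + 1 = 19q − 7 ⇒ q = 4/11.

-1/11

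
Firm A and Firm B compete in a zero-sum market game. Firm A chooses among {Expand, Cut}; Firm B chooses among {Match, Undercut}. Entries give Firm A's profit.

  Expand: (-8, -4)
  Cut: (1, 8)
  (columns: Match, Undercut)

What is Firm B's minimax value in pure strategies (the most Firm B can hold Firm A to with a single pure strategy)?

1

Column maxima: Match → 1, Undercut → 8.
The smallest of these is 1.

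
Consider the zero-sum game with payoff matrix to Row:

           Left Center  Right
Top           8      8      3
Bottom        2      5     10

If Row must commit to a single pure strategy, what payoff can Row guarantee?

3

Row minima: Top → 3, Bottom → 2.
The best of these is 3.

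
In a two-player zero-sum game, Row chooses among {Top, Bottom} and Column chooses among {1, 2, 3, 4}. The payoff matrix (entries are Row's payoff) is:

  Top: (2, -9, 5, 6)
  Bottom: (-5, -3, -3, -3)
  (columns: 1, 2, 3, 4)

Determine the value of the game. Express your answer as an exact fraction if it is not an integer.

-51/13

Row minima: Top → -9, Bottom → -5; maximin = -5.
Column maxima: 1 → 2, 2 → -3, 3 → 5, 4 → 6; minimax = -3.
-5 ≠ -3, so there is no saddle point; optimal play is mixed.
3 is strictly dominated by 1 (it gives Row strictly more in every row), so Column never plays it.
4 is strictly dominated by 1 (it gives Row strictly more in every row), so Column never plays it.
On the remaining 2×2 (Top, Bottom vs 1, 2):
Let Row play Top with probability p. Expected payoff against 1: 2p + (-5)(1−p) = 7p − 5; against 2: (-9)p + (-3)(1−p) = −6p − 3.
Setting these equal: 7p − 5 = −6p − 3 ⇒ 13p = 2 ⇒ p = 2/13, and the value is (7)·(2/13) − 5 = -51/13.
For Column: with q = P(1), equating Top's and Bottom's payoffs gives 11q − 9 = −2q − 3 ⇒ q = 6/13.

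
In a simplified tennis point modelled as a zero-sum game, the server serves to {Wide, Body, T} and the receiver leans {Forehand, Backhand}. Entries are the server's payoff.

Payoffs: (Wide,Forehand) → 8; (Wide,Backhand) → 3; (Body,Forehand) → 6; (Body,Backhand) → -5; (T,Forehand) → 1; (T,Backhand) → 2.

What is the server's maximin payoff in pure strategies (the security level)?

Row minima: Wide → 3, Body → -5, T → 1.
The best of these is 3.

3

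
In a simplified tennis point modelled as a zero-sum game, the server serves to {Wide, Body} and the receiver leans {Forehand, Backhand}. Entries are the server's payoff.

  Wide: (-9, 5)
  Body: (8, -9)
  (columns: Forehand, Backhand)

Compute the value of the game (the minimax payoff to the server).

-41/31

Row minima: Wide → -9, Body → -9; maximin = -9.
Column maxima: Forehand → 8, Backhand → 5; minimax = 5.
-9 ≠ 5, so there is no saddle point; optimal play is mixed.
Let the server play Wide with probability p. Expected payoff against Forehand: (-9)p + 8(1−p) = −17p + 8; against Backhand: 5p + (-9)(1−p) = 14p − 9.
Setting these equal: −17p + 8 = 14p − 9 ⇒ −31p = -17 ⇒ p = 17/31, and the value is (-17)·(17/31) + 8 = -41/31.
For the receiver: with q = P(Forehand), equating Wide's and Body's payoffs gives −14q + 5 = 17q − 9 ⇒ q = 14/31.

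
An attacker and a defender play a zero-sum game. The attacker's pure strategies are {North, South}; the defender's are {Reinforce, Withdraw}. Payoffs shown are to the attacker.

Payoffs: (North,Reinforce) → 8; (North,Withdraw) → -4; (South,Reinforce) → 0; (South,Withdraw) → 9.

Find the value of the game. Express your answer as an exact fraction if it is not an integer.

Row minima: North → -4, South → 0; maximin = 0.
Column maxima: Reinforce → 8, Withdraw → 9; minimax = 8.
0 ≠ 8, so there is no saddle point; optimal play is mixed.
Let the attacker play North with probability p. Expected payoff against Reinforce: 8p + 0(1−p) = 8p; against Withdraw: (-4)p + 9(1−p) = −13p + 9.
Setting these equal: 8p = −13p + 9 ⇒ 21p = 9 ⇒ p = 3/7, and the value is (8)·(3/7) = 24/7.
For the defender: with q = P(Reinforce), equating North's and South's payoffs gives 12q − 4 = −9q + 9 ⇒ q = 13/21.

24/7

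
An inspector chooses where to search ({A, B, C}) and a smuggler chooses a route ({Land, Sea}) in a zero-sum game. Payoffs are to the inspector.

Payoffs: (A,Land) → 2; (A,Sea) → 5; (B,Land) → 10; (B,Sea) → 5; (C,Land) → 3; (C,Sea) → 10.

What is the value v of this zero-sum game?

Row minima: A → 2, B → 5, C → 3; maximin = 5.
Column maxima: Land → 10, Sea → 10; minimax = 10.
5 ≠ 10, so there is no saddle point; optimal play is mixed.
A is strictly dominated by C, so the inspector never plays it.
On the remaining 2×2 (B, C vs Land, Sea):
Let the inspector play B with probability p. Expected payoff against Land: 10p + 3(1−p) = 7p + 3; against Sea: 5p + 10(1−p) = −5p + 10.
Setting these equal: 7p + 3 = −5p + 10 ⇒ 12p = 7 ⇒ p = 7/12, and the value is (7)·(7/12) + 3 = 85/12.
For the smuggler: with q = P(Land), equating B's and C's payoffs gives 5q + 5 = −7q + 10 ⇒ q = 5/12.

85/12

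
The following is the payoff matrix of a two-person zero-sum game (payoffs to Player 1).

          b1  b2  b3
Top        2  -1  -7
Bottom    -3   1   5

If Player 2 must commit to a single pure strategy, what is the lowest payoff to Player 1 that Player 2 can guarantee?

Column maxima: b1 → 2, b2 → 1, b3 → 5.
The smallest of these is 1.

1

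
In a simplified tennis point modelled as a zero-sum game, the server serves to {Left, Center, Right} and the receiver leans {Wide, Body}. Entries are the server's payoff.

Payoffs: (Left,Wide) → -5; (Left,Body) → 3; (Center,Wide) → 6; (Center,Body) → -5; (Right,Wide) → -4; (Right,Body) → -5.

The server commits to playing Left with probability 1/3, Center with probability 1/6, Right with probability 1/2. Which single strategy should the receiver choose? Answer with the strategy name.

If the receiver plays Wide, the server's expected payoff is (1/3)·(-5) + (1/6)·6 + (1/2)·(-4) = -8/3.
If the receiver plays Body, the server's expected payoff is (1/3)·3 + (1/6)·(-5) + (1/2)·(-5) = -7/3.
The receiver minimizes the server's payoff; the smallest is -8/3, so the best response is Wide.

Wide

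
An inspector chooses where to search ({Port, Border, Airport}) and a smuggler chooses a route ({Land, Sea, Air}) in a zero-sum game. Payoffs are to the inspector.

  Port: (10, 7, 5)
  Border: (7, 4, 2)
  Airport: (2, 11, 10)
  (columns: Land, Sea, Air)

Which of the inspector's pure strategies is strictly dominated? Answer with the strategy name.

Border

Port gives a strictly higher payoff than Border against every column: 10 > 7, 7 > 4, 5 > 2.
So Border is strictly dominated and the inspector never plays it.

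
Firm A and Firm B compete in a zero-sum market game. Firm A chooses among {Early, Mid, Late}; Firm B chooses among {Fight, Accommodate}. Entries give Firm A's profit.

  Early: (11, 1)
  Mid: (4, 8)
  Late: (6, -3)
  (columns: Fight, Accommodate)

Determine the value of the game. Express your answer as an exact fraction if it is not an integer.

Row minima: Early → 1, Mid → 4, Late → -3; maximin = 4.
Column maxima: Fight → 11, Accommodate → 8; minimax = 8.
4 ≠ 8, so there is no saddle point; optimal play is mixed.
Late is strictly dominated by Early, so Firm A never plays it.
On the remaining 2×2 (Early, Mid vs Fight, Accommodate):
Let Firm A play Early with probability p. Expected payoff against Fight: 11p + 4(1−p) = 7p + 4; against Accommodate: 1p + 8(1−p) = −7p + 8.
Setting these equal: 7p + 4 = −7p + 8 ⇒ 14p = 4 ⇒ p = 2/7, and the value is (7)·(2/7) + 4 = 6.
For Firm B: with q = P(Fight), equating Early's and Mid's payoffs gives 10q + 1 = −4q + 8 ⇒ q = 1/2.

6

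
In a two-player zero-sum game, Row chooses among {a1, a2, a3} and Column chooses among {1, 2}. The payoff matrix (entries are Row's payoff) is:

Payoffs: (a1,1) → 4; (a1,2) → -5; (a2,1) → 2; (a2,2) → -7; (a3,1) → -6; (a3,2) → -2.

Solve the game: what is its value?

-38/13

Row minima: a1 → -5, a2 → -7, a3 → -6; maximin = -5.
Column maxima: 1 → 4, 2 → -2; minimax = -2.
-5 ≠ -2, so there is no saddle point; optimal play is mixed.
a2 is strictly dominated by a1, so Row never plays it.
On the remaining 2×2 (a1, a3 vs 1, 2):
Let Row play a1 with probability p. Expected payoff against 1: 4p + (-6)(1−p) = 10p − 6; against 2: (-5)p + (-2)(1−p) = −3p − 2.
Setting these equal: 10p − 6 = −3p − 2 ⇒ 13p = 4 ⇒ p = 4/13, and the value is (10)·(4/13) − 6 = -38/13.
For Column: with q = P(1), equating a1's and a3's payoffs gives 9q − 5 = −4q − 2 ⇒ q = 3/13.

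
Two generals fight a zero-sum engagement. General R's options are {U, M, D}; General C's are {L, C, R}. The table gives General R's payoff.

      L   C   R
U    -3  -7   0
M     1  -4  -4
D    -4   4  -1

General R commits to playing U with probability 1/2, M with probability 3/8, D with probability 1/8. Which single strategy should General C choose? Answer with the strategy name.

C

If General C plays L, General R's expected payoff is (1/2)·(-3) + (3/8)·1 + (1/8)·(-4) = -13/8.
If General C plays C, General R's expected payoff is (1/2)·(-7) + (3/8)·(-4) + (1/8)·4 = -9/2.
If General C plays R, General R's expected payoff is (1/2)·0 + (3/8)·(-4) + (1/8)·(-1) = -13/8.
General C minimizes General R's payoff; the smallest is -9/2, so the best response is C.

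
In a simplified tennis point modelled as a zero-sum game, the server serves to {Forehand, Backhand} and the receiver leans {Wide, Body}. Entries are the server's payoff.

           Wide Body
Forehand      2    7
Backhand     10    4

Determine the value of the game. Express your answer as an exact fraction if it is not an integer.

Row minima: Forehand → 2, Backhand → 4; maximin = 4.
Column maxima: Wide → 10, Body → 7; minimax = 7.
4 ≠ 7, so there is no saddle point; optimal play is mixed.
Let the server play Forehand with probability p. Expected payoff against Wide: 2p + 10(1−p) = −8p + 10; against Body: 7p + 4(1−p) = 3p + 4.
Setting these equal: −8p + 10 = 3p + 4 ⇒ −11p = -6 ⇒ p = 6/11, and the value is (-8)·(6/11) + 10 = 62/11.
For the receiver: with q = P(Wide), equating Forehand's and Backhand's payoffs gives −5q + 7 = 6q + 4 ⇒ q = 3/11.

62/11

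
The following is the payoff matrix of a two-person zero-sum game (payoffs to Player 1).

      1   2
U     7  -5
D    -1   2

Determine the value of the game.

3/5

Row minima: U → -5, D → -1; maximin = -1.
Column maxima: 1 → 7, 2 → 2; minimax = 2.
-1 ≠ 2, so there is no saddle point; optimal play is mixed.
Let Player 1 play U with probability p. Expected payoff against 1: 7p + (-1)(1−p) = 8p − 1; against 2: (-5)p + 2(1−p) = −7p + 2.
Setting these equal: 8p − 1 = −7p + 2 ⇒ 15p = 3 ⇒ p = 1/5, and the value is (8)·(1/5) − 1 = 3/5.
For Player 2: with q = P(1), equating U's and D's payoffs gives 12q − 5 = −3q + 2 ⇒ q = 7/15.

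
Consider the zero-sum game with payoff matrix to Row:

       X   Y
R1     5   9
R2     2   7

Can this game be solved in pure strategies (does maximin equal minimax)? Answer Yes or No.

Row minima: R1 → 5, R2 → 2; maximin = 5.
Column maxima: X → 5, Y → 9; minimax = 5.
maximin = minimax = 5, so a saddle point exists.

Yes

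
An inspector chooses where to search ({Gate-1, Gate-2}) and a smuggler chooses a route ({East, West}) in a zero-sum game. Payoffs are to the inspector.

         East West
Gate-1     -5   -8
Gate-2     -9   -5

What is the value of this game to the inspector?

-47/7

Row minima: Gate-1 → -8, Gate-2 → -9; maximin = -8.
Column maxima: East → -5, West → -5; minimax = -5.
-8 ≠ -5, so there is no saddle point; optimal play is mixed.
Let the inspector play Gate-1 with probability p. Expected payoff against East: (-5)p + (-9)(1−p) = 4p − 9; against West: (-8)p + (-5)(1−p) = −3p − 5.
Setting these equal: 4p − 9 = −3p − 5 ⇒ 7p = 4 ⇒ p = 4/7, and the value is (4)·(4/7) − 9 = -47/7.
For the smuggler: with q = P(East), equating Gate-1's and Gate-2's payoffs gives 3q − 8 = −4q − 5 ⇒ q = 3/7.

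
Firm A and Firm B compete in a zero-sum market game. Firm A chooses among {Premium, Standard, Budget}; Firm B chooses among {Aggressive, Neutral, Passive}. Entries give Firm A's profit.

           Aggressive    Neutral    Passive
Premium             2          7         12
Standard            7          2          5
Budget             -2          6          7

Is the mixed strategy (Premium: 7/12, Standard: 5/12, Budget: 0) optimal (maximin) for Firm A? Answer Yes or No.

Against Aggressive this mix gives (7/12)·2 + (5/12)·7 = 49/12.
Against Neutral this mix gives (7/12)·7 + (5/12)·2 = 59/12.
Against Passive this mix gives (7/12)·12 + (5/12)·5 = 109/12.
Firm B will play Aggressive, holding Firm A to 49/12. Shifting weight toward the row that does better against Aggressive would raise this floor (the equalizing mix achieves 9/2 against both Aggressive and Neutral), so the proposed strategy is not optimal.

No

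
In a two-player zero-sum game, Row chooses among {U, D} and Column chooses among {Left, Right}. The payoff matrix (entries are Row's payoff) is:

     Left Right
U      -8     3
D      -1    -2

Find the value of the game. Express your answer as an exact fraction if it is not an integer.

Row minima: U → -8, D → -2; maximin = -2.
Column maxima: Left → -1, Right → 3; minimax = -1.
-2 ≠ -1, so there is no saddle point; optimal play is mixed.
Let Row play U with probability p. Expected payoff against Left: (-8)p + (-1)(1−p) = −7p − 1; against Right: 3p + (-2)(1−p) = 5p − 2.
Setting these equal: −7p − 1 = 5p − 2 ⇒ −12p = -1 ⇒ p = 1/12, and the value is (-7)·(1/12) − 1 = -19/12.
For Column: with q = P(Left), equating U's and D's payoffs gives −11q + 3 = q − 2 ⇒ q = 5/12.

-19/12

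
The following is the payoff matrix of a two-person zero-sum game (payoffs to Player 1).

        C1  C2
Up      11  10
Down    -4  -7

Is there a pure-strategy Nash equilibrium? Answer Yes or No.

Yes

Row minima: Up → 10, Down → -7; maximin = 10.
Column maxima: C1 → 11, C2 → 10; minimax = 10.
maximin = minimax = 10, so a saddle point exists.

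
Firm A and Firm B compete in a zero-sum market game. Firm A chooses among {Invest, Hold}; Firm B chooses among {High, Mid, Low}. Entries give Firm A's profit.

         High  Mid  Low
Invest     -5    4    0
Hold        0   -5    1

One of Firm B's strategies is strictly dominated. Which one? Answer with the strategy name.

High holds Firm A's payoff strictly below Low in every row: -5 < 0, 0 < 1.
So Low is strictly dominated for Firm B.

Low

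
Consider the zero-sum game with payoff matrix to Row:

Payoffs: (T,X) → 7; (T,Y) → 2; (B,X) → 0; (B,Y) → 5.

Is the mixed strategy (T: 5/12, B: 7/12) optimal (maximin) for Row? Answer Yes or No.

Against X this mix gives (5/12)·7 + (7/12)·0 = 35/12.
Against Y this mix gives (5/12)·2 + (7/12)·5 = 15/4.
Column will play X, holding Row to 35/12. Shifting weight toward the row that does better against X would raise this floor (the equalizing mix achieves 7/2 against both X and Y), so the proposed strategy is not optimal.

No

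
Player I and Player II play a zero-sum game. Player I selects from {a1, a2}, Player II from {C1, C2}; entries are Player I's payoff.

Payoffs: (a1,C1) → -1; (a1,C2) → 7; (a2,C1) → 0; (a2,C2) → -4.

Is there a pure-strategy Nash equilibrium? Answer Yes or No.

Row minima: a1 → -1, a2 → -4; maximin = -1.
Column maxima: C1 → 0, C2 → 7; minimax = 0.
-1 ≠ 0, so no pure-strategy equilibrium exists.

No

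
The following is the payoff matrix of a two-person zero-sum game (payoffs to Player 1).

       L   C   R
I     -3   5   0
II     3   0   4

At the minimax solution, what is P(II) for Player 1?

8/11

Row minima: I → -3, II → 0; maximin = 0.
Column maxima: L → 3, C → 5, R → 4; minimax = 3.
0 ≠ 3, so there is no saddle point; optimal play is mixed.
R is strictly dominated by L (it gives Player 1 strictly more in every row), so Player 2 never plays it.
On the remaining 2×2 (I, II vs L, C):
Let Player 1 play I with probability p. Expected payoff against L: (-3)p + 3(1−p) = −6p + 3; against C: 5p + 0(1−p) = 5p.
Setting these equal: −6p + 3 = 5p ⇒ −11p = -3 ⇒ p = 3/11, and the value is (-6)·(3/11) + 3 = 15/11.
For Player 2: with q = P(L), equating I's and II's payoffs gives −8q + 5 = 3q ⇒ q = 5/11.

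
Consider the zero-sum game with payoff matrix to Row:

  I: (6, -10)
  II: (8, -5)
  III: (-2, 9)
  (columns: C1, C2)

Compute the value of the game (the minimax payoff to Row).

31/12

Row minima: I → -10, II → -5, III → -2; maximin = -2.
Column maxima: C1 → 8, C2 → 9; minimax = 8.
-2 ≠ 8, so there is no saddle point; optimal play is mixed.
I is strictly dominated by II, so Row never plays it.
On the remaining 2×2 (II, III vs C1, C2):
Let Row play II with probability p. Expected payoff against C1: 8p + (-2)(1−p) = 10p − 2; against C2: (-5)p + 9(1−p) = −14p + 9.
Setting these equal: 10p − 2 = −14p + 9 ⇒ 24p = 11 ⇒ p = 11/24, and the value is (10)·(11/24) − 2 = 31/12.
For Column: with q = P(C1), equating II's and III's payoffs gives 13q − 5 = −11q + 9 ⇒ q = 7/12.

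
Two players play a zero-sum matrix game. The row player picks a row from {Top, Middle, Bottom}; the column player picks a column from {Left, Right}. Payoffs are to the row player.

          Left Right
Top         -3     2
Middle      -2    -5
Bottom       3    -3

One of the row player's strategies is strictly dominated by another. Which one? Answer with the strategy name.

Bottom gives a strictly higher payoff than Middle against every column: 3 > -2, -3 > -5.
So Middle is strictly dominated and the row player never plays it.

Middle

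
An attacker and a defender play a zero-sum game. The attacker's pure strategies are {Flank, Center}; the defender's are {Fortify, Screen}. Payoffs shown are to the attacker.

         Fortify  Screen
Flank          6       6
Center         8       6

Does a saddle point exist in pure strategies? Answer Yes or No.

Row minima: Flank → 6, Center → 6; maximin = 6.
Column maxima: Fortify → 8, Screen → 6; minimax = 6.
maximin = minimax = 6, so a saddle point exists.

Yes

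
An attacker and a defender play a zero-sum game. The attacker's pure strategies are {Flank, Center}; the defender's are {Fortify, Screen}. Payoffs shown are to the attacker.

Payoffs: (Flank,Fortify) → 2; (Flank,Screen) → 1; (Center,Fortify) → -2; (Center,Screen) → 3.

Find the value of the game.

4/3

Row minima: Flank → 1, Center → -2; maximin = 1.
Column maxima: Fortify → 2, Screen → 3; minimax = 2.
1 ≠ 2, so there is no saddle point; optimal play is mixed.
Let the attacker play Flank with probability p. Expected payoff against Fortify: 2p + (-2)(1−p) = 4p − 2; against Screen: 1p + 3(1−p) = −2p + 3.
Setting these equal: 4p − 2 = −2p + 3 ⇒ 6p = 5 ⇒ p = 5/6, and the value is (4)·(5/6) − 2 = 4/3.
For the defender: with q = P(Fortify), equating Flank's and Center's payoffs gives q + 1 = −5q + 3 ⇒ q = 1/3.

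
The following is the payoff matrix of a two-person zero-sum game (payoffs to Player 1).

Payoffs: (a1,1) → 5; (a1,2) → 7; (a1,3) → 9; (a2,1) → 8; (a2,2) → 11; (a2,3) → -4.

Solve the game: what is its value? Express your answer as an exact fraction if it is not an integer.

Row minima: a1 → 5, a2 → -4; maximin = 5.
Column maxima: 1 → 8, 2 → 11, 3 → 9; minimax = 8.
5 ≠ 8, so there is no saddle point; optimal play is mixed.
2 is strictly dominated by 1 (it gives Player 1 strictly more in every row), so Player 2 never plays it.
On the remaining 2×2 (a1, a2 vs 1, 3):
Let Player 1 play a1 with probability p. Expected payoff against 1: 5p + 8(1−p) = −3p + 8; against 3: 9p + (-4)(1−p) = 13p − 4.
Setting these equal: −3p + 8 = 13p − 4 ⇒ −16p = -12 ⇒ p = 3/4, and the value is (-3)·(3/4) + 8 = 23/4.
For Player 2: with q = P(1), equating a1's and a2's payoffs gives −4q + 9 = 12q − 4 ⇒ q = 13/16.

23/4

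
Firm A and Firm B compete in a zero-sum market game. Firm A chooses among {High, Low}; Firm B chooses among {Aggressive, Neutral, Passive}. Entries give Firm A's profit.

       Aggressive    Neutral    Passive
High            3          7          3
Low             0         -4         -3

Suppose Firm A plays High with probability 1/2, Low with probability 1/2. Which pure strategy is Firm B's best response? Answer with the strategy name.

If Firm B plays Aggressive, Firm A's expected payoff is (1/2)·3 + (1/2)·0 = 3/2.
If Firm B plays Neutral, Firm A's expected payoff is (1/2)·7 + (1/2)·(-4) = 3/2.
If Firm B plays Passive, Firm A's expected payoff is (1/2)·3 + (1/2)·(-3) = 0.
Firm B minimizes Firm A's payoff; the smallest is 0, so the best response is Passive.

Passive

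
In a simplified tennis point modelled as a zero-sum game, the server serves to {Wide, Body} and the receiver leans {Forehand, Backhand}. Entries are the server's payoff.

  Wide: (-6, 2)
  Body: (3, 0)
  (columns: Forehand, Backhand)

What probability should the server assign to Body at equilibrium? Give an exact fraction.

Row minima: Wide → -6, Body → 0; maximin = 0.
Column maxima: Forehand → 3, Backhand → 2; minimax = 2.
0 ≠ 2, so there is no saddle point; optimal play is mixed.
Let the server play Wide with probability p. Expected payoff against Forehand: (-6)p + 3(1−p) = −9p + 3; against Backhand: 2p + 0(1−p) = 2p.
Setting these equal: −9p + 3 = 2p ⇒ −11p = -3 ⇒ p = 3/11, and the value is (-9)·(3/11) + 3 = 6/11.
For the receiver: with q = P(Forehand), equating Wide's and Body's payoffs gives −8q + 2 = 3q ⇒ q = 2/11.

8/11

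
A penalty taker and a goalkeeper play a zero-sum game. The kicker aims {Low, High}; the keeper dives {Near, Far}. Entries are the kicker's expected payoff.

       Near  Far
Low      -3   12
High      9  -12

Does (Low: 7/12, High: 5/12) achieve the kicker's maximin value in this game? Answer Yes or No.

Against Near this mix gives (7/12)·(-3) + (5/12)·9 = 2.
Against Far this mix gives (7/12)·12 + (5/12)·(-12) = 2.
All of the keeper's active replies (Near, Far) yield 2, and no column does worse for the kicker. The mix makes the keeper indifferent and guarantees 2, so it is optimal.

Yes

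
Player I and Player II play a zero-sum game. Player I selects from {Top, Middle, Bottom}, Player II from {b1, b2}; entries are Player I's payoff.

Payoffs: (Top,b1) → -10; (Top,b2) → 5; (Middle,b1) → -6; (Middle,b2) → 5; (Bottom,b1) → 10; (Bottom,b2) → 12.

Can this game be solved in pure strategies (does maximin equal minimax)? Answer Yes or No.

Row minima: Top → -10, Middle → -6, Bottom → 10; maximin = 10.
Column maxima: b1 → 10, b2 → 12; minimax = 10.
maximin = minimax = 10, so a saddle point exists.

Yes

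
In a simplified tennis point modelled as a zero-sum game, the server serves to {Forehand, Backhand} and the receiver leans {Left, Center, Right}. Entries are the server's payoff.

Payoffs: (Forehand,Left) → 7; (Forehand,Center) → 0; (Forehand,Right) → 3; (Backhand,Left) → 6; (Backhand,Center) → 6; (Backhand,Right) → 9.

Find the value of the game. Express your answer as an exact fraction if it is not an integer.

Row minima: Forehand → 0, Backhand → 6; maximin = 6.
Column maxima: Left → 7, Center → 6, Right → 9; minimax = 6.
Since maximin = minimax = 6, there is a saddle point and the value is 6.

6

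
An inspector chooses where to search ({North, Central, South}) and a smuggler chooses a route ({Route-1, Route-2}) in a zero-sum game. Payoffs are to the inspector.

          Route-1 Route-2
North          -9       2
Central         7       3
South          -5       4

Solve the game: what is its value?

Row minima: North → -9, Central → 3, South → -5; maximin = 3.
Column maxima: Route-1 → 7, Route-2 → 4; minimax = 4.
3 ≠ 4, so there is no saddle point; optimal play is mixed.
North is strictly dominated by Central, so the inspector never plays it.
On the remaining 2×2 (Central, South vs Route-1, Route-2):
Let the inspector play Central with probability p. Expected payoff against Route-1: 7p + (-5)(1−p) = 12p − 5; against Route-2: 3p + 4(1−p) = −p + 4.
Setting these equal: 12p − 5 = −p + 4 ⇒ 13p = 9 ⇒ p = 9/13, and the value is (12)·(9/13) − 5 = 43/13.
For the smuggler: with q = P(Route-1), equating Central's and South's payoffs gives 4q + 3 = −9q + 4 ⇒ q = 1/13.

43/13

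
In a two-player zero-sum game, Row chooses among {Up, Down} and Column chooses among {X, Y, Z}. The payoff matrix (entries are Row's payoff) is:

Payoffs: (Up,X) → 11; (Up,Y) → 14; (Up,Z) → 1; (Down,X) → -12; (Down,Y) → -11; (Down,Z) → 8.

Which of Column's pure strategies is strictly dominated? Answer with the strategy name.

Y

X holds Row's payoff strictly below Y in every row: 11 < 14, -12 < -11.
So Y is strictly dominated for Column.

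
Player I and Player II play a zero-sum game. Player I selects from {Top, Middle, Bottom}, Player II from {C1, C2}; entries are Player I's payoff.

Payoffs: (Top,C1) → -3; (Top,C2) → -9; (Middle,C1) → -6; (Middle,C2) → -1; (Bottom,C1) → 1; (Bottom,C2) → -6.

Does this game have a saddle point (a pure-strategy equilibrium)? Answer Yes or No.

No

Row minima: Top → -9, Middle → -6, Bottom → -6; maximin = -6.
Column maxima: C1 → 1, C2 → -1; minimax = -1.
-6 ≠ -1, so no pure-strategy equilibrium exists.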